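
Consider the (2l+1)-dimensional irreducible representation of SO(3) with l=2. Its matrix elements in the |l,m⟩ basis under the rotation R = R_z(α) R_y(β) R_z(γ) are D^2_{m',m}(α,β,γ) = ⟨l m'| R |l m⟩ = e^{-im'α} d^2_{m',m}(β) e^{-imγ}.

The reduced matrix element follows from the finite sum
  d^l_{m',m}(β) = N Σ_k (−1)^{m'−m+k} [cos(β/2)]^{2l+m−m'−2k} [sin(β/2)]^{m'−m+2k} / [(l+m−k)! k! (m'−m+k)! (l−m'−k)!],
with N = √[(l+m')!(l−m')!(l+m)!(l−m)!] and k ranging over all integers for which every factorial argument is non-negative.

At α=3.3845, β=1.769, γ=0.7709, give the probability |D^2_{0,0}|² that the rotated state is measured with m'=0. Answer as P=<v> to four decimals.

Split into d^2_{0,0}(β=1.7690) × two z-phases.
Half-angle: c=0.633676, s=0.773598. N=√(2·2·2·2)=4.000000
Admissible k: 0..2 (factorial args all ≥0)
  k=0: (−1)^0·4.0000/(4)·0.6337^4·0.7736^0 = +0.161239
  k=1: (−1)^1·4.0000/(1)·0.6337^2·0.7736^2 = -0.961227
  k=2: (−1)^2·4.0000/(4)·0.6337^0·0.7736^4 = +0.358147
d^2_{0,0}(1.7690) = +0.161239 -0.961227 +0.358147 = -0.441841
|D^2_{0,0}|² = |d^2_{0,0}(β)|² = (-0.441841)² = 0.195223 (the z-rotation phases have unit modulus)

P=0.1952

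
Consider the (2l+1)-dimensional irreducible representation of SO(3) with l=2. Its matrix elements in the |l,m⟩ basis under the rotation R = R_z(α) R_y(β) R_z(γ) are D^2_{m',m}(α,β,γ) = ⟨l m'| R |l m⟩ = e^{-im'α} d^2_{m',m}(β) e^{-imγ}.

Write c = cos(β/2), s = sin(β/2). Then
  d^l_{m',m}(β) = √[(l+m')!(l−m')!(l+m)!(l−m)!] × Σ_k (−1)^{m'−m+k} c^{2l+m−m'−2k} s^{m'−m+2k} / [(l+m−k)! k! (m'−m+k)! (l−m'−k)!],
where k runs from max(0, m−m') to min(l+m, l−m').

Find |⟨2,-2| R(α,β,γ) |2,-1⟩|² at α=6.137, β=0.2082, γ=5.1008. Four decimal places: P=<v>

First d^2_{-2,-1}(β=0.2082), then the phase factors e^{-i(-2)α} and e^{-i(-1)γ}:
Half-angle: c=0.994586, s=0.103912. N=√(1·24·1·6)=12.000000
k: max(0,(-1)−(-2))=1 … min(2+(-1),2−(-2))=1
  k=1: (−1)^0·12.0000/(6)·0.9946^3·0.1039^1 = +0.204467
d^2_{-2,-1}(0.2082) = +0.204467
|D^2_{-2,-1}|² = |d^2_{-2,-1}(β)|² = (+0.204467)² = 0.041807 (the z-rotation phases have unit modulus)

P=0.0418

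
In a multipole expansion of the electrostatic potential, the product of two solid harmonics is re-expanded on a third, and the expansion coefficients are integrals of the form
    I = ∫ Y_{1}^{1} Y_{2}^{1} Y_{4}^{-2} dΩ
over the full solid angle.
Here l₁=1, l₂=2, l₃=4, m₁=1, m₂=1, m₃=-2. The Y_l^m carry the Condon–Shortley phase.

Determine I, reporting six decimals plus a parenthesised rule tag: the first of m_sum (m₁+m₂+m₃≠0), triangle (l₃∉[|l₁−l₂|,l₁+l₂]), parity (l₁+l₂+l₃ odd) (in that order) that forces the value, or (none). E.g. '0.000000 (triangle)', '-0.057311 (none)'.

triangle: need 1≤l₃≤3, have 4; I=0

0.000000 (triangle)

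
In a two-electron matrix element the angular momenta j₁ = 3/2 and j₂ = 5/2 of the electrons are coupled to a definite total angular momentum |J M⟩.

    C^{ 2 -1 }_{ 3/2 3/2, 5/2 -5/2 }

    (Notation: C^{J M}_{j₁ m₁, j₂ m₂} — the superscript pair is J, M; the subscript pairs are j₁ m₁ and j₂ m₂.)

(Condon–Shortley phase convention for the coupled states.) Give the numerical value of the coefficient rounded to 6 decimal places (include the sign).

√[5·2!1!3!/7! · 3!0!0!5!1!3!] = √(360/7)
  +(−1)^0/∏(0,2,0,0,1,3)! = 1/12  (running 1/12)
⟨..|..⟩ = √(360/7)·(1/12) = +0.597614

+0.597614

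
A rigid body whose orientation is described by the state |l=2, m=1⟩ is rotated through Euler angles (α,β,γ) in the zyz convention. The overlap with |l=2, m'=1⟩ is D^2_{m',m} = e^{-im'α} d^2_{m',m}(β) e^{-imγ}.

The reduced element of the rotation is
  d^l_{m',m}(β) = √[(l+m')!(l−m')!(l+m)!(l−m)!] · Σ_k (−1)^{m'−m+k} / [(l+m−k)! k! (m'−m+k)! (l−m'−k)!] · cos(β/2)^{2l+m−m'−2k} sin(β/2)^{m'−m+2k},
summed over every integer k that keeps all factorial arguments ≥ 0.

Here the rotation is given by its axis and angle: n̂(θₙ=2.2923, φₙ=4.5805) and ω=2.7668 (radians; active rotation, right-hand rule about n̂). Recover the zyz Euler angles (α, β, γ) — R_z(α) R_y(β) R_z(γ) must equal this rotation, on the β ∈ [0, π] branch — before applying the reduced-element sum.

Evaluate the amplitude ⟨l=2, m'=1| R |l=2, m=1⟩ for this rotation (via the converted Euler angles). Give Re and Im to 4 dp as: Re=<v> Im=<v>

Axis–angle → zyz. n̂ = (sinθₙcosφₙ, sinθₙsinφₙ, cosθₙ) = (-0.098737, -0.744293, -0.660514), ω = 2.7668.
R = I cosω + sinω [n̂]ₓ + (1−cosω) n̂n̂ᵀ gives
  R = [-0.911762, +0.383678, -0.146563; -0.099923, +0.138905, +0.985252; +0.398378, +0.912960, -0.088310]
β = atan2(√(R₁₃²+R₂₃²), R₃₃) = 1.659221; α = atan2(R₂₃, R₁₃) mod 2π = 1.718470; γ = atan2(R₃₂, −R₃₁) mod 2π = 1.982248
First d^2_{1,1}(β=1.6592), then the phase factors e^{-i(1)α} and e^{-i(1)γ}:
Half-angle: c=0.675163, s=0.737669. N=√(6·1·6·1)=6.000000
The bounds max(0,m−m')=0 and min(l+m,l−m')=1 give 2 terms
  k=0: (−1)^0·6.0000/(6)·0.6752^4·0.7377^0 = +0.207795
  k=1: (−1)^1·6.0000/(2)·0.6752^2·0.7377^2 = -0.744151
d^2_{1,1}(1.6592) = +0.207795 -0.744151 = -0.536356
Attach z-rotation phases: D = e^{-i(1)(1.7185)}·(-0.536356)·e^{-i(1)(1.9822)} = +0.454680-0.284508i

Re=0.4547 Im=-0.2845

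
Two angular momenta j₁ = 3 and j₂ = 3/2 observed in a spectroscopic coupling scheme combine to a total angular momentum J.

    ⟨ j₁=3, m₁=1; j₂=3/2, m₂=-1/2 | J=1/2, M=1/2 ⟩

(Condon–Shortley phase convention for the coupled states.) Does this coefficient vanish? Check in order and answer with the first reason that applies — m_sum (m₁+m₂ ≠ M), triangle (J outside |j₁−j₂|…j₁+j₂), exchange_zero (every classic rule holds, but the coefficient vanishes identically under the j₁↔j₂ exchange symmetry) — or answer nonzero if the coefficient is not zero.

triangle

m-sum: m₁+m₂ = 1+(-1/2) = 1/2, M = 1/2  ✓
triangle: need |j₁−j₂| ≤ J ≤ j₁+j₂, i.e. J ∈ [3/2, 9/2]; J = 1/2 is outside ✗ ⇒ coefficient is 0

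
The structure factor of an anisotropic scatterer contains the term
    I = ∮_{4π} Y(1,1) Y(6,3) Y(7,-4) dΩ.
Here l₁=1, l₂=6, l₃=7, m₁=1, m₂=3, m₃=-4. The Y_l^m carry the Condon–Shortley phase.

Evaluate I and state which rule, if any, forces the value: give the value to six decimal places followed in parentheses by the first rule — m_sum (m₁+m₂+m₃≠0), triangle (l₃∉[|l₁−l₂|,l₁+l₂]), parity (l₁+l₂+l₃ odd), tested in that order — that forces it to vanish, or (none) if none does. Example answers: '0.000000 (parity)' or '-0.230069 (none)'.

Checks pass: Σm=0; 14 even; l₃=7∈[5,7].
(2·1+1)(2·6+1)(2·7+1) = 585
Δ: 0! 2! 12! / 15! → 1/1365
sum: t=0:+1/518400 = 1/518400
3j²(1 6 7; 0 0 0) = Δ·Π!·Σ² = 7/195  (sign -1)
sum: t=0:+1/4354560 = 1/4354560
3j²(1 6 7; 1 3 -4) = Δ·Π!·Σ² = 11/273  (sign -1)
combine: 4πI² = 585·7/195·11/273 = 11/13
take √, sign +1: I = 0.25948947
No selection rule forces the value: the integral is nonzero (none).

0.259489 (none)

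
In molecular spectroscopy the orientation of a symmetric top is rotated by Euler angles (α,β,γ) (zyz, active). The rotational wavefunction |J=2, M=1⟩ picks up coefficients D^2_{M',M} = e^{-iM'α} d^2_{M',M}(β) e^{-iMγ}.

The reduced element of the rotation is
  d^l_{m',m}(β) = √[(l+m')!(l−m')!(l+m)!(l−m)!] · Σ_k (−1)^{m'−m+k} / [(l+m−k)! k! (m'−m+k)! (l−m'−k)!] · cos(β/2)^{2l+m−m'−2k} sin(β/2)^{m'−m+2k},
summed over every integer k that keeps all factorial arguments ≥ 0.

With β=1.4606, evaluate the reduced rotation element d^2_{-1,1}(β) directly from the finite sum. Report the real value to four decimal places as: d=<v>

d^2_{-1,1}(β=1.4606) via the finite sum:
With c≡cos(β/2)=0.744974 and s≡sin(β/2)=0.667093, N=[1·6·6·1]^{1/2}=6.000000
Admissible k: 2..3 (factorial args all ≥0)
  k=2: (−1)^0·6.0000/(2)·0.7450^2·0.6671^2 = +0.740929
  k=3: (−1)^1·6.0000/(6)·0.7450^0·0.6671^4 = -0.198037
d^2_{-1,1}(1.4606) = +0.740929 -0.198037 = +0.542893

d=0.5429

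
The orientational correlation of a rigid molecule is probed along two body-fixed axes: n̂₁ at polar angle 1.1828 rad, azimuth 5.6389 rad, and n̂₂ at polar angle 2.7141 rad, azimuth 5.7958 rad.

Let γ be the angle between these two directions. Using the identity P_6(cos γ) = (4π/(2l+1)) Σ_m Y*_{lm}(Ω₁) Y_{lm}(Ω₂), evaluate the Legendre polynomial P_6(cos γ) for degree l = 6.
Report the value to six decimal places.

-0.304594

Addition theorem: P_6(cos γ) = (4π/13) Σ_m Y*_{lm}(Ω₁) Y_{lm}(Ω₂), m = −6…6:
  term(m=-6) = (0.000439, -0.000603)   from Y*(Ω₁)=(-0.227660, 0.201339), Y(Ω₂)=(-0.002396, 0.000529)
  term(m=-5) = (-0.005681, 0.005670)   from Y*(Ω₁)=(-0.428926, 0.034316), Y(Ω₂)=(0.014211, -0.012083)
  term(m=-4) = (0.010413, -0.007554)   from Y*(Ω₁)=(-0.127150, -0.080507), Y(Ω₂)=(-0.031606, 0.079421)
  term(m=-3) = (0.064089, -0.032611)   from Y*(Ω₁)=(0.098696, 0.260579), Y(Ω₂)=(-0.027981, -0.256546)
  term(m=-2) = (-0.116730, 0.037882)   from Y*(Ω₁)=(-0.069977, 0.241327), Y(Ω₂)=(0.274176, 0.404200)
  term(m=-1) = (-0.085316, 0.013497)   from Y*(Ω₁)=(0.159421, -0.119761), Y(Ω₂)=(-0.382759, -0.202875)
  term(m=+0) = (-0.049531, 0.000000)   from Y*(Ω₁)=(0.270362, -0.000000), Y(Ω₂)=(-0.183204, 0.000000)
  term(m=+1) = (-0.085316, -0.013497)   from Y*(Ω₁)=(-0.159421, -0.119761), Y(Ω₂)=(0.382759, -0.202875)
  term(m=+2) = (-0.116730, -0.037882)   from Y*(Ω₁)=(-0.069977, -0.241327), Y(Ω₂)=(0.274176, -0.404200)
  term(m=+3) = (0.064089, 0.032611)   from Y*(Ω₁)=(-0.098696, 0.260579), Y(Ω₂)=(0.027981, -0.256546)
  term(m=+4) = (0.010413, 0.007554)   from Y*(Ω₁)=(-0.127150, 0.080507), Y(Ω₂)=(-0.031606, -0.079421)
  term(m=+5) = (-0.005681, -0.005670)   from Y*(Ω₁)=(0.428926, 0.034316), Y(Ω₂)=(-0.014211, -0.012083)
  term(m=+6) = (0.000439, 0.000603)   from Y*(Ω₁)=(-0.227660, -0.201339), Y(Ω₂)=(-0.002396, -0.000529)
Accumulated sum (-0.315105, 0.000000); after 4π/(2l+1) scaling, (-0.304594, 0.000000) ⇒ P_6 = -0.304594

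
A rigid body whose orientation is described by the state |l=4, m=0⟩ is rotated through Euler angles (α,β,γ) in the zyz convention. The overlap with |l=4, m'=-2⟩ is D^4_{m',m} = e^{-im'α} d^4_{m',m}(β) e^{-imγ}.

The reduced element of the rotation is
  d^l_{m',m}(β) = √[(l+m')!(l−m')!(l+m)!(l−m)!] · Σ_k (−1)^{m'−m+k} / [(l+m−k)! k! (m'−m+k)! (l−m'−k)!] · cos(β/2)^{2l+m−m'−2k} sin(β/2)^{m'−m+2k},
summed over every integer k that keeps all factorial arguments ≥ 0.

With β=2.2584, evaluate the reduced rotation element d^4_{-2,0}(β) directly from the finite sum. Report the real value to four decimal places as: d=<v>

d=0.4296

d^4_{-2,0}(β=2.2584) via the finite sum:
Half-angle: c=0.427383, s=0.904071. N=√(2·720·24·24)=910.735966
Admissible k: 2..4 (factorial args all ≥0)
  k=2: (−1)^0·910.7360/(96)·0.4274^6·0.9041^2 = +0.047253
  k=3: (−1)^1·910.7360/(36)·0.4274^4·0.9041^4 = -0.563857
  k=4: (−1)^2·910.7360/(96)·0.4274^2·0.9041^6 = +0.946172
d^4_{-2,0}(2.2584) = +0.047253 -0.563857 +0.946172 = +0.429568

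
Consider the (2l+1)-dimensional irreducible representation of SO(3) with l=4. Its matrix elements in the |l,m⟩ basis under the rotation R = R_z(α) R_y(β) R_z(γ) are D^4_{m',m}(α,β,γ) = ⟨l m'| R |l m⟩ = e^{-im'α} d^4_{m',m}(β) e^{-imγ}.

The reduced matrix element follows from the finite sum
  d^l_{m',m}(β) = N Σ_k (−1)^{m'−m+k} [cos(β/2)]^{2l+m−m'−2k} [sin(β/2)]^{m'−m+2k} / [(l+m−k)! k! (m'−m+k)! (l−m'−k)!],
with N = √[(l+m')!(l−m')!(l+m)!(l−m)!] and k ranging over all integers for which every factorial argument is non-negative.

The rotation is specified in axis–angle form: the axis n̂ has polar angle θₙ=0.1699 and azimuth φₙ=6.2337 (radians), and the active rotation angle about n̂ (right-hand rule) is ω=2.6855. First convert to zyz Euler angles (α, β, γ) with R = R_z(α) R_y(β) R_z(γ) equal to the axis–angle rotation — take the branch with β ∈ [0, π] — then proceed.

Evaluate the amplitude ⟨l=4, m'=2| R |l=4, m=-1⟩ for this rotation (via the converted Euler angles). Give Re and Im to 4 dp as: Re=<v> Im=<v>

Re=0.0525 Im=0.0210

Axis–angle → zyz. n̂ = (sinθₙcosφₙ, sinθₙsinφₙ, cosθₙ) = (+0.168877, -0.008364, +0.985602), ω = 2.6855.
R = I cosω + sinω [n̂]ₓ + (1−cosω) n̂n̂ᵀ gives
  R = [-0.843657, -0.436782, +0.312193; +0.431421, -0.897648, -0.090025; +0.319560, +0.058737, +0.945744]
β = atan2(√(R₁₃²+R₂₃²), R₃₃) = 0.330920; α = atan2(R₂₃, R₁₃) mod 2π = 6.002439; γ = atan2(R₃₂, −R₃₁) mod 2π = 2.959817
First d^4_{2,-1}(β=0.3309), then the phase factors e^{-i(2)α} and e^{-i(-1)γ}:
c=cos(0.330920/2)=0.986343, s=sin(0.330920/2)=0.164706; N=√[720·2·6·120]=1018.233765
The bounds max(0,m−m')=0 and min(l+m,l−m')=2 give 3 terms
  k=0: (−1)^3·1018.2338/(72)·0.9863^5·0.1647^3 = -0.058991
  k=1: (−1)^4·1018.2338/(48)·0.9863^3·0.1647^5 = +0.002467
  k=2: (−1)^5·1018.2338/(240)·0.9863^1·0.1647^7 = -0.000014
d^4_{2,-1}(0.3309) = -0.058991 +0.002467 -0.000014 = -0.056537
D = (+0.846461+0.532450i)·(-0.056537)·(-0.983524+0.180776i) = +0.052510+0.020956i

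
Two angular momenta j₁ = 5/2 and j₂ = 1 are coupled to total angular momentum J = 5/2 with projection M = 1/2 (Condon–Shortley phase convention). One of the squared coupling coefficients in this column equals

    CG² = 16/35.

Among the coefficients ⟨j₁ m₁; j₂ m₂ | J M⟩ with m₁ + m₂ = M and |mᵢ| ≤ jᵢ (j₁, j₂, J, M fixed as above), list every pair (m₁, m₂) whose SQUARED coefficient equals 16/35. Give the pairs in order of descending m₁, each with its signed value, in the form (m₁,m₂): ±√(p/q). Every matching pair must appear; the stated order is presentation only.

(3/2,-1): +√(16/35)

Admissible pairs with m₁+m₂ = M = 1/2: (-1/2,1), (1/2,0), (3/2,-1)
  (m₁,m₂)=(3/2,-1): CG² = 16/35, CG = +√(16/35)   ← matches the target
  (m₁,m₂)=(1/2,0): CG² = 1/35, CG = +√(1/35)
  (m₁,m₂)=(-1/2,1): CG² = 18/35, CG = −√(18/35)
Pairs with CG² = 16/35: (3/2,-1): +√(16/35)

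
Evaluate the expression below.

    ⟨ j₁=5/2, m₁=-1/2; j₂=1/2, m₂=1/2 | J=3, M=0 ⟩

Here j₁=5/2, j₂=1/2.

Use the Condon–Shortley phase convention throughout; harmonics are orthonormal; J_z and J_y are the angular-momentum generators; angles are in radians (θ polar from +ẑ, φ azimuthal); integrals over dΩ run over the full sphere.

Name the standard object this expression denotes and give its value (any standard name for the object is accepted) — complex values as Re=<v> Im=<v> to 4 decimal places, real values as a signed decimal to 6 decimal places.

This is a Clebsch–Gordan (vector-coupling) coefficient.
√[7·0!5!1!/7! · 2!3!1!0!3!3!] = √(72)
  +(−1)^0/∏(0,0,3,1,2,0)! = 1/12  (running 1/12)
⟨..|..⟩ = √(72)·(1/12) = +0.707107

Clebsch–Gordan coefficient, +√(1/2) ≈ +0.707107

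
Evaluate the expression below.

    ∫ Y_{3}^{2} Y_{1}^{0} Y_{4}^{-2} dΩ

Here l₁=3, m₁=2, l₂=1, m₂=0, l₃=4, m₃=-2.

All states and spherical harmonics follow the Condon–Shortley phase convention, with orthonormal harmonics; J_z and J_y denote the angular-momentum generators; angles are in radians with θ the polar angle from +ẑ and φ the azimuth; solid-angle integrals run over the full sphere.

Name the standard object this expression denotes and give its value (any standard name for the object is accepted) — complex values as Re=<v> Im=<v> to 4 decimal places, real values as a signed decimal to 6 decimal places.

This is a Gaunt coefficient — the integral of a triple product of spherical harmonics over the sphere.
Rules hold: Σm=0, L=8 even, 2≤4≤4.
N = 7·3·9 = 189
Δ = 0!·6!·2!/9! = 1/252
Racah Σ t=0..0: t=0:+1/36 = 1/36
⇒ 3j(3 1 4; 0 0 0)² = 4/63, sgn +1
Racah Σ t=0..0: t=0:+1/120 = 1/120
⇒ 3j(3 1 4; 2 0 -2)² = 1/21, sgn +1
4πI² = N·(3j₀)²·(3jₘ)² = 4/7
I = +1·√(0.571429/4π) = 0.21324362

Gaunt coefficient, +0.213244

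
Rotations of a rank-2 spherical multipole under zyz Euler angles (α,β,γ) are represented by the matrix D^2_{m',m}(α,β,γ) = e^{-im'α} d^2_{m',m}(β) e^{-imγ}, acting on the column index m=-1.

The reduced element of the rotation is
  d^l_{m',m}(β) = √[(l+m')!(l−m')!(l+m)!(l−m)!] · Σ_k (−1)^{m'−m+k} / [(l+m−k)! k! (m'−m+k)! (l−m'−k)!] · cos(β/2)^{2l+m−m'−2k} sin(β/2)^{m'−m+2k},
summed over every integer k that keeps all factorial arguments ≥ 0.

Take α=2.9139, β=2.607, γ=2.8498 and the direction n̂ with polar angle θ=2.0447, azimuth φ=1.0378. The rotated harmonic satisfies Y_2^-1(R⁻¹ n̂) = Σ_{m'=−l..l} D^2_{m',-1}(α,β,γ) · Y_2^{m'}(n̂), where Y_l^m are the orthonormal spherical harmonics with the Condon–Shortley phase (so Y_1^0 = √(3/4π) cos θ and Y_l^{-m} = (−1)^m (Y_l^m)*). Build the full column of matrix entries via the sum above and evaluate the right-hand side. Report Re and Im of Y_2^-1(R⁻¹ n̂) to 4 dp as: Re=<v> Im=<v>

Re=-0.1361 Im=-0.1346

Need the full column D^2_{m',-1} for m'=−2..2 at α=2.9139, β=2.6070, γ=2.8498.
cos(β/2)=0.264125, sin(β/2)=0.964489
d^2_{-2,-1}: single k=1 term ⇒ +0.035543;  D = -0.026075+0.024154i
d^2_{-1,-1}: k∈[0..1] ⇒ +0.004867 -0.194685 = -0.189819;  D = -0.164777+0.094232i
d^2_{0,-1}: k∈[0..1] ⇒ -0.043531 +0.580465 = +0.536934;  D = -0.514237+0.154459i
d^2_{1,-1}: k∈[0..1] ⇒ +0.194685 -0.865343 = -0.670657;  D = -0.669280+0.042960i
d^2_{2,-1}: single k=0 term ⇒ -0.473948;  D = +0.467620+0.077189i
Y_2^{m'}(θ=2.0447,φ=1.0378) and Σ D·Y over m':
  (-0.0261+0.0242i)·(-0.1479-0.2677i)  (-0.1648+0.0942i)·(-0.1594+0.2702i)  (-0.5142+0.1545i)·(-0.1183+0.0000i)  (-0.6693+0.0430i)·(+0.1594+0.2702i)  (+0.4676+0.0772i)·(-0.1479+0.2677i)
Y_2^-1(R⁻¹ n̂) = -0.136139-0.134644i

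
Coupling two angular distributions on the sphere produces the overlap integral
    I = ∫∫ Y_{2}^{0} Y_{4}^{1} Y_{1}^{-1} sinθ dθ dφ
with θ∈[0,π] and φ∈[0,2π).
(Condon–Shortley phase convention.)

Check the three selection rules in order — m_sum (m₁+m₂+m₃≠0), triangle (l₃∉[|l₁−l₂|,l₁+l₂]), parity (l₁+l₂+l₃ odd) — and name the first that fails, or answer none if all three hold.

m₁+m₂+m₃ = 0 + 1 − 1 = 0  ✓
triangle: need |l₁−l₂| ≤ l₃ ≤ l₁+l₂ = [2,6]; l₃=1 is outside  ✗
parity: l₁+l₂+l₃ = 7 is odd

triangle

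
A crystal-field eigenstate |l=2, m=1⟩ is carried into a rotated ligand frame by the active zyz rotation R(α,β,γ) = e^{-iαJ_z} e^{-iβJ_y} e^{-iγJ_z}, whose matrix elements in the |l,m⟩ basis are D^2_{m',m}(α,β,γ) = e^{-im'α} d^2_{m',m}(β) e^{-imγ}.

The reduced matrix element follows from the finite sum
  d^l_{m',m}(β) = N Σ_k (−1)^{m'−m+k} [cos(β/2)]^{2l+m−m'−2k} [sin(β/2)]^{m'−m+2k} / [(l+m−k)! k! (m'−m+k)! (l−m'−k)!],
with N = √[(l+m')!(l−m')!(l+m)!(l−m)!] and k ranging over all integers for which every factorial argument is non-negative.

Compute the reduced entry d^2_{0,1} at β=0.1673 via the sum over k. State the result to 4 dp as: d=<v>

d^2_{0,1}(β=0.1673) via the finite sum:
Half-angle: c=0.996503, s=0.083552. N=√(2·2·6·1)=4.898979
The bounds max(0,m−m')=1 and min(l+m,l−m')=2 give 2 terms
  k=1: (−1)^0·4.8990/(2)·0.9965^3·0.0836^1 = +0.202522
  k=2: (−1)^1·4.8990/(2)·0.9965^1·0.0836^3 = -0.001424
d^2_{0,1}(0.1673) = +0.202522 -0.001424 = +0.201098

d=0.2011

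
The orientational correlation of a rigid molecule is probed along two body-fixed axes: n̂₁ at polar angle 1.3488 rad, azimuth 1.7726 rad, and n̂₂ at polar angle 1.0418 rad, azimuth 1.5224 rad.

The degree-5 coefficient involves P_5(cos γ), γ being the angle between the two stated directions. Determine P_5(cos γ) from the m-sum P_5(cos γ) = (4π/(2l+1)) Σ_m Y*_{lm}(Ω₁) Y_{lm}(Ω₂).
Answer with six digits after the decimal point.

0.158837

Addition theorem: P_5(cos γ) = (4π/11) Σ_m Y*_{lm}(Ω₁) Y_{lm}(Ω₂), m = −5…5:
  [-5]  conj(Y_{5,-5})(Ω₁) = -0.34691 + 0.21836j ; Y_{5,-5}(Ω₂) = 0.05334 - 0.21609j ; Δ = 0.02868 + 0.08661j
  [-4]  conj(Y_{5,-4})(Ω₁) = 0.20233 + 0.21135j ; Y_{5,-4}(Ω₂) = 0.40377 + 0.07915j ; Δ = 0.06496 + 0.10135j
  [-3]  conj(Y_{5,-3})(Ω₁) = -0.10301 + 0.14883j ; Y_{5,-3}(Ω₂) = -0.04161 + 0.28461j ; Δ = -0.03807 - 0.03551j
  [-2]  conj(Y_{5,-2})(Ω₁) = 0.27904 + 0.11917j ; Y_{5,-2}(Ω₂) = 0.14969 + 0.01453j ; Δ = 0.04004 + 0.02189j
  [-1]  conj(Y_{5,-1})(Ω₁) = -0.02321 + 0.11345j ; Y_{5,-1}(Ω₂) = -0.01610 + 0.33237j ; Δ = -0.03733 - 0.00954j
  [+0]  conj(Y_{5,0})(Ω₁) = 0.30268 + 0.00000j ; Y_{5,0}(Ω₂) = 0.07427 + 0.00000j ; Δ = 0.02248 + 0.00000j
  [+1]  conj(Y_{5,1})(Ω₁) = 0.02321 + 0.11345j ; Y_{5,1}(Ω₂) = 0.01610 + 0.33237j ; Δ = -0.03733 + 0.00954j
  [+2]  conj(Y_{5,2})(Ω₁) = 0.27904 - 0.11917j ; Y_{5,2}(Ω₂) = 0.14969 - 0.01453j ; Δ = 0.04004 - 0.02189j
  [+3]  conj(Y_{5,3})(Ω₁) = 0.10301 + 0.14883j ; Y_{5,3}(Ω₂) = 0.04161 + 0.28461j ; Δ = -0.03807 + 0.03551j
  [+4]  conj(Y_{5,4})(Ω₁) = 0.20233 - 0.21135j ; Y_{5,4}(Ω₂) = 0.40377 - 0.07915j ; Δ = 0.06496 - 0.10135j
  [+5]  conj(Y_{5,5})(Ω₁) = 0.34691 + 0.21836j ; Y_{5,5}(Ω₂) = -0.05334 - 0.21609j ; Δ = 0.02868 - 0.08661j
Σ over m = 0.13904 - 0.00000j; ×(4π/11) → 0.15884 - 0.00000j. Real part: 0.158837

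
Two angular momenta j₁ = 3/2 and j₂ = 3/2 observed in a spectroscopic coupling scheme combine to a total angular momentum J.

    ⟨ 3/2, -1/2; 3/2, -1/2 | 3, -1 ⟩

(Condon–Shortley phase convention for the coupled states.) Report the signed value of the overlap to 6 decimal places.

+0.774597

triangle: 0!·3!·3!/7! = 36/5040
(j±m)!: 1!·2!·1!·2!·2!·4! = 192
prefactor² = (2J+1)·Δ·N² = 48/5
  k=0: +1/(0!·0!·2!·1!·1!·2!) = 1/4
Σ = 1/4  ⇒  CG² = 48/5·(1/4)² = 3/5
CG = +√(3/5) = +0.774597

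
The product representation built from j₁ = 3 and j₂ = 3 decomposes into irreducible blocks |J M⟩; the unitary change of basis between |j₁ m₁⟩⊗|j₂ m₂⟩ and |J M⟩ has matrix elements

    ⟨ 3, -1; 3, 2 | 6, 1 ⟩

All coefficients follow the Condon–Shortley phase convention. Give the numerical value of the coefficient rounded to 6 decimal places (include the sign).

+√(5/44) = +0.337100

j₁+j₂−J=0  J+j₁−j₂=6  J−j₁+j₂=6  j₁+j₂+J+1=13
(j₁±m₁, j₂±m₂, J±M) = (2,4,5,1,7,5)
P² = 41472000/11
sum k=0..0:
  [0] +1/5760 = 1/5760
S = 1/5760
C² = P²·S² = 5/44 ; C = +0.337100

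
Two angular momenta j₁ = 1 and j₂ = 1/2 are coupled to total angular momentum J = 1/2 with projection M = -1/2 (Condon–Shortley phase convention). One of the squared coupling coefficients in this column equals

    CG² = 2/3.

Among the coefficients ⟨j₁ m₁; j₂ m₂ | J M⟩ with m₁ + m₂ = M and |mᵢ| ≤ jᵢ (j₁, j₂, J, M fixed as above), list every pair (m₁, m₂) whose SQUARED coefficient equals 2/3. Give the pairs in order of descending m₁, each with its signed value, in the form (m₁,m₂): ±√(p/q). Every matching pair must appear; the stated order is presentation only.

(-1,1/2): −√(2/3)

Admissible pairs with m₁+m₂ = M = -1/2: (-1,1/2), (0,-1/2)
  (m₁,m₂)=(0,-1/2): CG² = 1/3, CG = +√(1/3)
  (m₁,m₂)=(-1,1/2): CG² = 2/3, CG = −√(2/3)   ← matches the target
Pairs with CG² = 2/3: (-1,1/2): −√(2/3)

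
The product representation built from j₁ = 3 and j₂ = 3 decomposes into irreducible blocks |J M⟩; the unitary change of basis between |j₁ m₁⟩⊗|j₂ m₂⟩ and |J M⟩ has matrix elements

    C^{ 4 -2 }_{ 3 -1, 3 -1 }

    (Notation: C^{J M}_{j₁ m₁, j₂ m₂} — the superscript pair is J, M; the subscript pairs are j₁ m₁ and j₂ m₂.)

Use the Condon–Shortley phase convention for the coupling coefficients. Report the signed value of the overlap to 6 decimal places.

triangle: 2!*4!*4!/11! = 1152/39916800
(j±m)!: 2!*4!*2!*4!*2!*6! = 3317760
prefactor² = (2J+1)*Δ*N² = 331776/385
  k=0: +1/(0!*2!*4!*2!*0!*2!) = 1/192
  k=1: −1/(1!*1!*3!*1!*1!*3!) = -1/36
  k=2: +1/(2!*0!*2!*0!*2!*4!) = 1/192
Σ = -5/288  ⇒  CG² = 331776/385*(-5/288)² = 20/77
CG = −√(20/77) = -0.509647

-0.509647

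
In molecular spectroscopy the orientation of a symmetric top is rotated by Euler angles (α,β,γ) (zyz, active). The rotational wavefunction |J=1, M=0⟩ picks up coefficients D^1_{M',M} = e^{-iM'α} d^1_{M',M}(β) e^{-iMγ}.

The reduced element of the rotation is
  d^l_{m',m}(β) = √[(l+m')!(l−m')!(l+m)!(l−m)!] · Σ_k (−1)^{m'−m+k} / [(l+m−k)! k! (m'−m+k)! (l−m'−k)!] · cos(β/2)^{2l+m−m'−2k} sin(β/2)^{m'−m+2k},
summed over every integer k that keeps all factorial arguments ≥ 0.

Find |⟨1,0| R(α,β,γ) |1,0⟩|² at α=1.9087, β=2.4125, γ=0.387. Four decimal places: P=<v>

D^1_{0,0}(1.9087,2.4125,0.3870) = e^{-i·0·1.9087}·d^1_{0,0}(2.4125)·e^{-i·0·0.3870}. Compute d first:
c=cos(2.412500/2)=0.356525, s=sin(2.412500/2)=0.934286; N=√[1·1·1·1]=1.000000
The bounds max(0,m−m')=0 and min(l+m,l−m')=1 give 2 terms
  k=0: (−1)^0·1.0000/(1)·0.3565^2·0.9343^0 = +0.127110
  k=1: (−1)^1·1.0000/(1)·0.3565^0·0.9343^2 = -0.872890
d^1_{0,0}(2.4125) = +0.127110 -0.872890 = -0.745779
|D^1_{0,0}|² = |d^1_{0,0}(β)|² = (-0.745779)² = 0.556187 (the z-rotation phases have unit modulus)

P=0.5562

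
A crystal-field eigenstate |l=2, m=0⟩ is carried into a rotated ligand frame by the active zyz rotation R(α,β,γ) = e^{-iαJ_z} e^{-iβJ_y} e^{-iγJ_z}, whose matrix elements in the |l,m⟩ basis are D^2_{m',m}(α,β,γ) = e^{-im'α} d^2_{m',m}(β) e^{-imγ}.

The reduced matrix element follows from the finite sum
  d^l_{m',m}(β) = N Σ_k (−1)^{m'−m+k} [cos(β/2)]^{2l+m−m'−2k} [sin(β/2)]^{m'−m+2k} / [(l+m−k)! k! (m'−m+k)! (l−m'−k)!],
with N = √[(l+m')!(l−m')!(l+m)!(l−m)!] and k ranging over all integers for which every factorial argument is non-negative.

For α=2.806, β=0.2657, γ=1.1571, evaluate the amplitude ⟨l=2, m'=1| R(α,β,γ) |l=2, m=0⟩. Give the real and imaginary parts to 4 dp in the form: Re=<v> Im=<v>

Re=0.2930 Im=0.1022

First d^2_{1,0}(β=0.2657), then the phase factors e^{-i(1)α} and e^{-i(0)γ}:
c=cos(0.265700/2)=0.991188, s=sin(0.265700/2)=0.132460; N=√[6·1·2·2]=4.898979
k∈{0,1} keeps every argument non-negative
  k=0: (−1)^1·4.8990/(2)·0.9912^3·0.1325^1 = -0.315957
  k=1: (−1)^2·4.8990/(2)·0.9912^1·0.1325^3 = +0.005643
d^2_{1,0}(0.2657) = -0.315957 +0.005643 = -0.310314
D = (-0.944215-0.329329i)·(-0.310314)·(+1.000000+0.000000i) = +0.293003+0.102195i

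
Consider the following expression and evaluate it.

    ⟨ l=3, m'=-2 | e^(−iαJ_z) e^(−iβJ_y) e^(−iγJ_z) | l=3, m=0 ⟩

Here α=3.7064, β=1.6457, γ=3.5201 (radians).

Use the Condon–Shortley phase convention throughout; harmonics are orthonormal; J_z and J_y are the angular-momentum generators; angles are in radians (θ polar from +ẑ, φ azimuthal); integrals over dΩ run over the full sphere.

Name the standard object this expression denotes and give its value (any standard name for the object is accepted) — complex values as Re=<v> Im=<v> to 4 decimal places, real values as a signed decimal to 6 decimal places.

Wigner D-matrix element, Re=-0.0435 Im=-0.0921

This is a Wigner D-matrix element — the rotation-matrix element ⟨l m'| R(α,β,γ) |l m⟩ in the angular-momentum basis.
First d^3_{-2,0}(β=1.6457), then the phase factors e^{-i(-2)α} and e^{-i(0)γ}:
With c≡cos(β/2)=0.680135 and s≡sin(β/2)=0.733087, N=[1·120·6·6]^{1/2}=65.726707
k: max(0,(0)−(-2))=2 … min(3+(0),3−(-2))=3
  k=2: (−1)^0·65.7267/(12)·0.6801^4·0.7331^2 = +0.629871
  k=3: (−1)^1·65.7267/(12)·0.6801^2·0.7331^4 = -0.731767
d^3_{-2,0}(1.6457) = +0.629871 -0.731767 = -0.101896
Phases: e^{-i·(-2)·3.7064}=+0.427008+0.904248i, e^{-i·(0)·3.5201}=+1.000000+0.000000i ⇒ D=-0.043511-0.092140i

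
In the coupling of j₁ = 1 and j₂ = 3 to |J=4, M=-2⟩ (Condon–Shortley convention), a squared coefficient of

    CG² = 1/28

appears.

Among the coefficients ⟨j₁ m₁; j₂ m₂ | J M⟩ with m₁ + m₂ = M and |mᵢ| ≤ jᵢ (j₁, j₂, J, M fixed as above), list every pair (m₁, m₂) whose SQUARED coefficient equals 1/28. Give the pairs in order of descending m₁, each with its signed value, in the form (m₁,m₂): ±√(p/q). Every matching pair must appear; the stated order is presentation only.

(1,-3): +√(1/28)

Admissible pairs with m₁+m₂ = M = -2: (-1,-1), (0,-2), (1,-3)
  (m₁,m₂)=(1,-3): CG² = 1/28, CG = +√(1/28)   ← matches the target
  (m₁,m₂)=(0,-2): CG² = 3/7, CG = +√(3/7)
  (m₁,m₂)=(-1,-1): CG² = 15/28, CG = +√(15/28)
Pairs with CG² = 1/28: (1,-3): +√(1/28)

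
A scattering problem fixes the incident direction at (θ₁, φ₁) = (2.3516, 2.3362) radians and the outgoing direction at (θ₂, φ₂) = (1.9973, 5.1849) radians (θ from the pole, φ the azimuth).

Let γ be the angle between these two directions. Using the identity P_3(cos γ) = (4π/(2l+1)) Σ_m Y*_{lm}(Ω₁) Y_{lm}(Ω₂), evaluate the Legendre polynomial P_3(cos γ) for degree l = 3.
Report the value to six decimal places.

Term-by-term m-sum for l=3 (normalisation 4π/7 = 1.795196):
  m=-3: Y*=0.11190 + 0.09922j  Y=-0.31115 - 0.04806j  product -0.03005 - 0.03625j
  m=-2: Y*=0.01451 + 0.36268j  Y=0.20526 - 0.28403j  product 0.10599 + 0.07032j
  m=-1: Y*=-0.23493 + 0.24451j  Y=-0.01932 - 0.03781j  product 0.01378 + 0.00416j
  m=+0: Y*=0.13736 + 0.00000j  Y=0.33104 + 0.00000j  product 0.04547 + 0.00000j
  m=+1: Y*=0.23493 + 0.24451j  Y=0.01932 - 0.03781j  product 0.01378 - 0.00416j
  m=+2: Y*=0.01451 - 0.36268j  Y=0.20526 + 0.28403j  product 0.10599 - 0.07032j
  m=+3: Y*=-0.11190 + 0.09922j  Y=0.31115 - 0.04806j  product -0.03005 + 0.03625j
Accumulated sum 0.22492 + 0.00000j; after 4π/(2l+1) scaling, 0.40378 + 0.00000j ⇒ P_3 = 0.403778

0.403778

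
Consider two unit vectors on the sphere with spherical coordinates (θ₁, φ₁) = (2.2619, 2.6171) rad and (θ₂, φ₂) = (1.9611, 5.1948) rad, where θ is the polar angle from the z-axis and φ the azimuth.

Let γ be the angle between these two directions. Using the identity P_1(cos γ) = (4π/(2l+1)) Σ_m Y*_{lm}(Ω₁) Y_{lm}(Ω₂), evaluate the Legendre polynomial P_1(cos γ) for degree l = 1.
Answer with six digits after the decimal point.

Addition theorem: P_1(cos γ) = (4π/3) Σ_m Y*_{lm}(Ω₁) Y_{lm}(Ω₂), m = −1…1:
  term(m=-1) = -0.071891-0.045463i   from Y*(Ω₁)=-0.230433+0.133315i, Y(Ω₂)=+0.148226+0.283048i
  term(m=+0) = +0.057894+0.000000i   from Y*(Ω₁)=-0.311429-0.000000i, Y(Ω₂)=-0.185898+0.000000i
  term(m=+1) = -0.071891+0.045463i   from Y*(Ω₁)=+0.230433+0.133315i, Y(Ω₂)=-0.148226+0.283048i
Σ over m = -0.085887+0.000000i; ×(4π/3) → -0.359764+0.000000i. Real part: -0.359764

-0.359764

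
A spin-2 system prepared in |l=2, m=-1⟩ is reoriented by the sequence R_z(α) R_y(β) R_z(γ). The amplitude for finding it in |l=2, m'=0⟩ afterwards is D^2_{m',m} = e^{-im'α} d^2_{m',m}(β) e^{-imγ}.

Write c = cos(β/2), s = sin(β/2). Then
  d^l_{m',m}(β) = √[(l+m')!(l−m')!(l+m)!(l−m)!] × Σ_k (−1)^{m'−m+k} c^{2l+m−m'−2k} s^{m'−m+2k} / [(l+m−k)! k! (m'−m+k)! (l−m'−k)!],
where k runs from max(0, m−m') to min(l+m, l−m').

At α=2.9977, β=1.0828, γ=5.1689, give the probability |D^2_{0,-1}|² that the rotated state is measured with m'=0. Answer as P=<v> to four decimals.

P=0.2573

D^2_{0,-1}(2.9977,1.0828,5.1689) = e^{-i·0·2.9977}·d^2_{0,-1}(1.0828)·e^{-i·-1·5.1689}. Compute d first:
Half-angle: c=0.856988, s=0.515336. N=√(2·2·1·6)=4.898979
k∈{0,1} keeps every argument non-negative
  k=0: (−1)^1·4.8990/(2)·0.8570^3·0.5153^1 = -0.794494
  k=1: (−1)^2·4.8990/(2)·0.8570^1·0.5153^3 = +0.287291
d^2_{0,-1}(1.0828) = -0.794494 +0.287291 = -0.507203
|D^2_{0,-1}|² = |d^2_{0,-1}(β)|² = (-0.507203)² = 0.257255 (the z-rotation phases have unit modulus)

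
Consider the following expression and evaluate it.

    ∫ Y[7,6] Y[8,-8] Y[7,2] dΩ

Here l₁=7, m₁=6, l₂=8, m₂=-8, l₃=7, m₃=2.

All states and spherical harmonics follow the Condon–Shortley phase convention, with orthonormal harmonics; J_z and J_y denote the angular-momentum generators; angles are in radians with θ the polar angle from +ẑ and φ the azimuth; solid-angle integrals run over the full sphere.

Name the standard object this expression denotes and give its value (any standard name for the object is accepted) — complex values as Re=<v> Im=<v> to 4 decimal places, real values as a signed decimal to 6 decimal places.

Gaunt coefficient, +0.111397

This is a Gaunt coefficient — the integral of a triple product of spherical harmonics over the sphere.
Rules hold: Σm=0, L=22 even, 1≤7≤15.
N = 15·17·15 = 3825
Δ = 8!·6!·8!/23! = 1/22086194130
Racah Σ t=1..7: t=1:−1/18289152000 t=2:+1/248832000 t=3:−1/24883200 t=4:+1/11943936 t=5:−1/24883200 t=6:+1/248832000 t=7:−1/18289152000 = 11/975421440
⇒ 3j(7 8 7; 0 0 0)² = 1750/289731, sgn -1
Racah Σ t=0..0: t=0:+1/195084288000 = 1/195084288000
⇒ 3j(7 8 7; 6 -8 2)² = 351/52003, sgn -1
4πI² = N·(3j₀)²·(3jₘ)² = 506250/3246473
I = +1·√(0.155938/4π) = 0.11139654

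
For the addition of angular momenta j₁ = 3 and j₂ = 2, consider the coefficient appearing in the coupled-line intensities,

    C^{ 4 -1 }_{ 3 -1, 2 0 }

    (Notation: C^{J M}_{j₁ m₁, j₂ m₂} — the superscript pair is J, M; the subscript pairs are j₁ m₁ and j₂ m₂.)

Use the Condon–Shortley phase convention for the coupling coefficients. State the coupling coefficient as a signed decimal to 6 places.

−√(3/28) = -0.327327

√[9·1!5!3!/10! · 2!4!2!2!3!5!] = √(1728/7)
  +(−1)^0/∏(0,1,4,2,1,1)! = 1/48  (running 1/48)
  +(−1)^1/∏(1,0,3,1,2,2)! = -1/24  (running -1/48)
⟨..|..⟩ = √(1728/7)·(-1/48) = -0.327327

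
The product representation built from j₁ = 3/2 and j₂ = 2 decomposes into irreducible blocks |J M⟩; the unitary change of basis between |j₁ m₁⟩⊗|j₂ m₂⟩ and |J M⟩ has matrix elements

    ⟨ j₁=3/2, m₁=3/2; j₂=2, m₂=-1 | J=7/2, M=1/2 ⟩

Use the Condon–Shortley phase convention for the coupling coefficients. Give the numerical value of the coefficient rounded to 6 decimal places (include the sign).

j₁+j₂−J=0  J+j₁−j₂=3  J−j₁+j₂=4  j₁+j₂+J+1=8
(j₁±m₁, j₂±m₂, J±M) = (3,0,1,3,4,3)
P² = 5184/35
sum k=0..0:
  [0] +1/36 = 1/36
S = 1/36
C² = P²·S² = 4/35 ; C = +0.338062

+0.338062  (= +√(4/35))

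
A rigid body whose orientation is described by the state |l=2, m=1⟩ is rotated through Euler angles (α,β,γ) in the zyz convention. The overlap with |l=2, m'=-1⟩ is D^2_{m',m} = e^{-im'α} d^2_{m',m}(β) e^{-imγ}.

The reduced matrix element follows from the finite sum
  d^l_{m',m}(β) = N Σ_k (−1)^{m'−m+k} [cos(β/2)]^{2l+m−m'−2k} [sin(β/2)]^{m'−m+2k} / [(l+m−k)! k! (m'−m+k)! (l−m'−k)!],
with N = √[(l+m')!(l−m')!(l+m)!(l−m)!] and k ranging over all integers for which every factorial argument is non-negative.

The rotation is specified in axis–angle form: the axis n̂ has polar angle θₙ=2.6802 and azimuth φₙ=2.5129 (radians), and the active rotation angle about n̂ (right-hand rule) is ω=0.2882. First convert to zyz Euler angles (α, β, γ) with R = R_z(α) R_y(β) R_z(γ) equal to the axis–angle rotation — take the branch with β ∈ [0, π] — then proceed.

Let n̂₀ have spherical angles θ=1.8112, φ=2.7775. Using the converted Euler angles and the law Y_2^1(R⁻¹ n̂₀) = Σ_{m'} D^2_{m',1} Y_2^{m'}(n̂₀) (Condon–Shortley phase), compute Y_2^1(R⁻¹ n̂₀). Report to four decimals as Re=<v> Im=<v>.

Axis–angle → zyz. n̂ = (sinθₙcosφₙ, sinθₙsinφₙ, cosθₙ) = (-0.360073, +0.261814, -0.895433), ω = 0.2882.
R = I cosω + sinω [n̂]ₓ + (1−cosω) n̂n̂ᵀ gives
  R = [+0.964104, +0.250618, +0.087712; -0.258394, +0.961584, +0.092674; -0.061117, -0.112011, +0.991826]
β = atan2(√(R₁₃²+R₂₃²), R₃₃) = 0.127949; α = atan2(R₂₃, R₁₃) mod 2π = 0.812895; γ = atan2(R₃₂, −R₃₁) mod 2π = 5.211873
Need the full column D^2_{m',1} for m'=−2..2 at α=0.8129, β=0.1279, γ=5.2119.
cos(β/2)=0.997954, sin(β/2)=0.063931
d^2_{-2,1}: single k=3 term ⇒ +0.000522;  D = -0.000471+0.000224i
d^2_{-1,1}: k∈[2..3] ⇒ +0.012211 -0.000017 = +0.012195;  D = -0.003760+0.011601i
d^2_{0,1}: k∈[1..2] ⇒ +0.155639 -0.000639 = +0.155000;  D = +0.074241+0.136064i
d^2_{1,1}: k∈[0..1] ⇒ +0.991842 -0.012211 = +0.979631;  D = +0.947103+0.250345i
d^2_{2,1}: single k=0 term ⇒ -0.127079;  D = -0.108039+0.066907i
Y_2^{m'}(θ=1.8112,φ=2.7775) and Σ D·Y over m':
  (-0.0005+0.0002i)·(+0.2720+0.2425i)  (-0.0038+0.0116i)·(+0.1669+0.0636i)  (+0.0742+0.1361i)·(-0.2618+0.0000i)  (+0.9471+0.2503i)·(-0.1669+0.0636i)  (-0.1080+0.0669i)·(+0.2720-0.2425i)
Y_2^1(R⁻¹ n̂) = -0.208174+0.028885i

Re=-0.2082 Im=0.0289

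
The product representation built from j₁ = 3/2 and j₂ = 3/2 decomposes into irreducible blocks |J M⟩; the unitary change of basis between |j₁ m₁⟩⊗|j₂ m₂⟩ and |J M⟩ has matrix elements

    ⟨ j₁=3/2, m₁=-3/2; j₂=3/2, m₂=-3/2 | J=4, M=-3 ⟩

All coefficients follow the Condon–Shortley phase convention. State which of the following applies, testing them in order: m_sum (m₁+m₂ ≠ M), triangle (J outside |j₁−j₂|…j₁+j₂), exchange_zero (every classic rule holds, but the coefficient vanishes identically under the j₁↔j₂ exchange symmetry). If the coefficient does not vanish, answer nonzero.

triangle

m-sum: m₁+m₂ = -3/2+(-3/2) = -3, M = -3  ✓
triangle: need |j₁−j₂| ≤ J ≤ j₁+j₂, i.e. J ∈ [0, 3]; J = 4 is outside ✗ ⇒ coefficient is 0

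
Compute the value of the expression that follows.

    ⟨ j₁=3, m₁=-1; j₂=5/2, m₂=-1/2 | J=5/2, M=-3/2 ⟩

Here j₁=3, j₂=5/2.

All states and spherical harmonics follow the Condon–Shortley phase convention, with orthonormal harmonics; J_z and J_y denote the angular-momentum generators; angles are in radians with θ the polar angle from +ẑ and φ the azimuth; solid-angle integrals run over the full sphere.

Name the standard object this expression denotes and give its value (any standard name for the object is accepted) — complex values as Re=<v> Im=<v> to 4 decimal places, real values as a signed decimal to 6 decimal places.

Clebsch–Gordan coefficient, +√(1/35) ≈ +0.169031

This is a Clebsch–Gordan (vector-coupling) coefficient.
triangle: 3!·3!·2!/9! = 72/362880
(j±m)!: 2!·4!·2!·3!·1!·4! = 13824
prefactor² = (2J+1)·Δ·N² = 576/35
  k=1: −1/(1!·2!·3!·1!·0!·1!) = -1/12
  k=2: +1/(2!·1!·2!·0!·1!·2!) = 1/8
Σ = 1/24  ⇒  CG² = 576/35·(1/24)² = 1/35
CG = +√(1/35) = +0.169031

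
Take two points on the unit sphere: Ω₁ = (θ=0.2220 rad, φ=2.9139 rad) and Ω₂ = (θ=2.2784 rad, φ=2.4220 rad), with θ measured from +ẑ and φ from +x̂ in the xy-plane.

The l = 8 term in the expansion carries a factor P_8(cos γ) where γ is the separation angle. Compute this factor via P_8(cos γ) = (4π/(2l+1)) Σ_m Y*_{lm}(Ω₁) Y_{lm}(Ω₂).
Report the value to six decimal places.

-0.109791

Expand P_8 via completeness: Σ_{m} conj(Y_{8,m}) at Ω₁ times Y_{8,m} at Ω₂ —
  m=-8: (-0.000001-0.000003i) × (+0.049560-0.028802i) = -0.000000-0.000000i  (running Σ = -0.000000-0.000000i)
  m=-7: (+0.000001+0.000050i) × (+0.062580-0.185873i) = +0.000009+0.000003i  (running Σ = +0.000009+0.000003i)
  m=-6: (+0.000116-0.000557i) × (-0.148838-0.357168i) = -0.000216+0.000042i  (running Σ = -0.000207+0.000044i)
  m=-5: (-0.001939+0.004201i) × (-0.401336-0.197031i) = +0.001606-0.001304i  (running Σ = +0.001399-0.001260i)
  m=-4: (+0.017116-0.022053i) × (-0.176297+0.047508i) = -0.001970+0.004701i  (running Σ = -0.000571+0.003441i)
  m=-3: (-0.095731+0.077903i) × (+0.141400-0.212109i) = +0.002988+0.031321i  (running Σ = +0.002417+0.034762i)
  m=-2: (+0.338778-0.165904i) × (-0.043980-0.332232i) = -0.070018-0.105256i  (running Σ = -0.067601-0.070494i)
  m=-1: (-0.661604+0.153301i) × (+0.083089+0.072815i) = -0.066134-0.035437i  (running Σ = -0.133736-0.105931i)
  m=0: (+0.337222-0.000000i) × (+0.352717+0.000000i) = +0.118944+0.000000i  (running Σ = -0.014792-0.105931i)
  m=1: (+0.661604+0.153301i) × (-0.083089+0.072815i) = -0.066134+0.035437i  (running Σ = -0.080926-0.070494i)
  m=2: (+0.338778+0.165904i) × (-0.043980+0.332232i) = -0.070018+0.105256i  (running Σ = -0.150944+0.034762i)
  m=3: (+0.095731+0.077903i) × (-0.141400-0.212109i) = +0.002988-0.031321i  (running Σ = -0.147957+0.003441i)
  m=4: (+0.017116+0.022053i) × (-0.176297-0.047508i) = -0.001970-0.004701i  (running Σ = -0.149927-0.001260i)
  m=5: (+0.001939+0.004201i) × (+0.401336-0.197031i) = +0.001606+0.001304i  (running Σ = -0.148321+0.000044i)
  m=6: (+0.000116+0.000557i) × (-0.148838+0.357168i) = -0.000216-0.000042i  (running Σ = -0.148537+0.000003i)
  m=7: (-0.000001+0.000050i) × (-0.062580-0.185873i) = +0.000009-0.000003i  (running Σ = -0.148528-0.000000i)
  m=8: (-0.000001+0.000003i) × (+0.049560+0.028802i) = -0.000000+0.000000i  (running Σ = -0.148528+0.000000i)
Total Σ_m = -0.148528+0.000000i. Multiply by 0.739198: -0.109791+0.000000i. P_8(cos γ) = -0.109791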